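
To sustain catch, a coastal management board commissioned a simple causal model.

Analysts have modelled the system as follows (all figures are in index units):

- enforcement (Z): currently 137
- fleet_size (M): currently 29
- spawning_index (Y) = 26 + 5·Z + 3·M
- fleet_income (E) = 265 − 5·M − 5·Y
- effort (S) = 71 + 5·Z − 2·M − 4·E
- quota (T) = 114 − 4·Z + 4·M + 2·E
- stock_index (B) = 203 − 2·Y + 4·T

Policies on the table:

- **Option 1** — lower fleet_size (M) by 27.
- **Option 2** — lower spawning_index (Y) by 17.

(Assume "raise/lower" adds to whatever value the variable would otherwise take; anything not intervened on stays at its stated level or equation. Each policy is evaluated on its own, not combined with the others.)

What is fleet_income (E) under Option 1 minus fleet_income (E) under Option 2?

455

Option 1 (M − 27):
  Z = 137
  M = 29 − 27 = 2
  Y = 26 + 5·137 + 3·2 = 717
  E = 265 − 5·2 − 5·717 = -3330
Option 2 (Y − 17):
  Z = 137
  M = 29
  Y = 26 + 5·137 + 3·29 (−17 from intervention) = 781
  E = 265 − 5·29 − 5·781 = -3785
E: -3330 − (-3785) = 455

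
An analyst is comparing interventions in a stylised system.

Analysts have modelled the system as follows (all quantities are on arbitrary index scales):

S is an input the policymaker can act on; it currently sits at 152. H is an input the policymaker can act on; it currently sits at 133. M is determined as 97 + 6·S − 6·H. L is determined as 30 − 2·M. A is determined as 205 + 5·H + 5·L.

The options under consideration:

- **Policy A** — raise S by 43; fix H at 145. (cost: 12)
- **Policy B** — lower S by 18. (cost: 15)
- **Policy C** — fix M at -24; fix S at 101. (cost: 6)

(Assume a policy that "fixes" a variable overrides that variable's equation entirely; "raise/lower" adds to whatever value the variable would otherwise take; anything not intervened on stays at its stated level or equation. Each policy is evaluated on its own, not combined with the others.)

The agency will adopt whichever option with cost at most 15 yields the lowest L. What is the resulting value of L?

-764

Policy A (S + 43, H := 145):
  S = 152 + 43 = 195
  H = 145
  M = 97 + 6·195 − 6·145 = 397
  L = 30 − 2·397 = -764
Policy B (S − 18):
  S = 152 − 18 = 134
  H = 133
  M = 97 + 6·134 − 6·133 = 103
  L = 30 − 2·103 = -176
Policy C (M := -24, S := 101):
  S = 101
  H = 133
  M = -24
  L = 30 − 2·(-24) = 78
Comparing — Policy A: L=-764, Policy B: L=-176, Policy C: L=78. Lowest is -764 (Policy A).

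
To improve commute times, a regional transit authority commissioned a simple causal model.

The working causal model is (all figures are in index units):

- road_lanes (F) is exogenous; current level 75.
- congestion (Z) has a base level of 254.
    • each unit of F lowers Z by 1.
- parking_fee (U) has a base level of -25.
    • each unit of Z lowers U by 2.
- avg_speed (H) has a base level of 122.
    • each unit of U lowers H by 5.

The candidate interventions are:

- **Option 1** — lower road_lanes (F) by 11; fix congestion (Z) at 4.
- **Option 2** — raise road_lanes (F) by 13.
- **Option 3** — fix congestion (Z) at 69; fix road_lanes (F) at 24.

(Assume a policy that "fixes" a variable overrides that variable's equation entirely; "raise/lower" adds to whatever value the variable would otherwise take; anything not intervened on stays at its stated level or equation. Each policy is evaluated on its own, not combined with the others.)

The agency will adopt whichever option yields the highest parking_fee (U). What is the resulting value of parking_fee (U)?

Option 1 (F − 11, Z := 4):
  F = 75 − 11 = 64
  Z = 4
  U = -25 − 2·4 = -33
Option 2 (F + 13):
  F = 75 + 13 = 88
  Z = 254 − 88 = 166
  U = -25 − 2·166 = -357
Option 3 (Z := 69, F := 24):
  F = 24
  Z = 69
  U = -25 − 2·69 = -163
Comparing — Option 1: U=-33, Option 2: U=-357, Option 3: U=-163. Highest is -33 (Option 1).

-33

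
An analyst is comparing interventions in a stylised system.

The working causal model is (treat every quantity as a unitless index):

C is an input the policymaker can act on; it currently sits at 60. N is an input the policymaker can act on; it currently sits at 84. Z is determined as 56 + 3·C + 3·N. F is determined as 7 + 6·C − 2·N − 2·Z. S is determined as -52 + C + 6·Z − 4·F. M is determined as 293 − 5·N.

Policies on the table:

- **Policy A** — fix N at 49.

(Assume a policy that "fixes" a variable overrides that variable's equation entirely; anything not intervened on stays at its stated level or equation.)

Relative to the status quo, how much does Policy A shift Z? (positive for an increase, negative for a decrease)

Baseline:
  C = 60
  N = 84
  Z = 56 + 3·60 + 3·84 = 488
Policy A (N := 49):
  C = 60
  N = 49
  Z = 56 + 3·60 + 3·49 = 383
Change in Z: 383 − 488 = -105

-105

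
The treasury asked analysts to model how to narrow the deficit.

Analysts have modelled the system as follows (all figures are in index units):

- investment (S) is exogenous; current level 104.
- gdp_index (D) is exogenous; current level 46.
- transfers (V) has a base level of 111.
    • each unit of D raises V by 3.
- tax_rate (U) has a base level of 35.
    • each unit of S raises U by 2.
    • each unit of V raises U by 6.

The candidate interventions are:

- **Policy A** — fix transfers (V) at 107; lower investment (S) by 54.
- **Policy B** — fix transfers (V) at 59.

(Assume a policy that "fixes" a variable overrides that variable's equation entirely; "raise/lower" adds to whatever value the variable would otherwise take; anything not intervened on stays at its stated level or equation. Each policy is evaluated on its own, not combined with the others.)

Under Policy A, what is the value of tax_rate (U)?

Policy A (V := 107, S − 54):
  S = 104 − 54 = 50
  D = 46
  V = 107
  U = 35 + 2·50 + 6·107 = 777

777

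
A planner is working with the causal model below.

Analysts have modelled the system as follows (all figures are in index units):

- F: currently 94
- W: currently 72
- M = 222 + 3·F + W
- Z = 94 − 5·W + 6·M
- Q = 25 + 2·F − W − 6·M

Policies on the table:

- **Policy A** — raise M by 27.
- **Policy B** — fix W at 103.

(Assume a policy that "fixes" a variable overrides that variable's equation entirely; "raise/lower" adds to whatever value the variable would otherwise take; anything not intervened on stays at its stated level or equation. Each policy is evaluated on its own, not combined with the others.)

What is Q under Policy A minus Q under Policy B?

55

Policy A (M + 27):
  F = 94
  W = 72
  M = 222 + 3·94 + 72 (+27 from intervention) = 603
  Q = 25 + 2·94 − 72 − 6·603 = -3477
Policy B (W := 103):
  F = 94
  W = 103
  M = 222 + 3·94 + 103 = 607
  Q = 25 + 2·94 − 103 − 6·607 = -3532
Q: -3477 − (-3532) = 55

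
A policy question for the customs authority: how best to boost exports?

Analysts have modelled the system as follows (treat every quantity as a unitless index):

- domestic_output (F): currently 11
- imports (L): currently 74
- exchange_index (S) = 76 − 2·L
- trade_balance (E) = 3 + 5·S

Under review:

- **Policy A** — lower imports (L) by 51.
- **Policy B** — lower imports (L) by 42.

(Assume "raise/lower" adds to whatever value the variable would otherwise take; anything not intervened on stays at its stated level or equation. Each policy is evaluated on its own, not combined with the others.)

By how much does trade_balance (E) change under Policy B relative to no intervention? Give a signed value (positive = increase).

420

Baseline:
  L = 74
  S = 76 − 2·74 = -72
  E = 3 + 5·(-72) = -357
Policy B (L − 42):
  L = 74 − 42 = 32
  S = 76 − 2·32 = 12
  E = 3 + 5·12 = 63
Change in E: 63 − (-357) = 420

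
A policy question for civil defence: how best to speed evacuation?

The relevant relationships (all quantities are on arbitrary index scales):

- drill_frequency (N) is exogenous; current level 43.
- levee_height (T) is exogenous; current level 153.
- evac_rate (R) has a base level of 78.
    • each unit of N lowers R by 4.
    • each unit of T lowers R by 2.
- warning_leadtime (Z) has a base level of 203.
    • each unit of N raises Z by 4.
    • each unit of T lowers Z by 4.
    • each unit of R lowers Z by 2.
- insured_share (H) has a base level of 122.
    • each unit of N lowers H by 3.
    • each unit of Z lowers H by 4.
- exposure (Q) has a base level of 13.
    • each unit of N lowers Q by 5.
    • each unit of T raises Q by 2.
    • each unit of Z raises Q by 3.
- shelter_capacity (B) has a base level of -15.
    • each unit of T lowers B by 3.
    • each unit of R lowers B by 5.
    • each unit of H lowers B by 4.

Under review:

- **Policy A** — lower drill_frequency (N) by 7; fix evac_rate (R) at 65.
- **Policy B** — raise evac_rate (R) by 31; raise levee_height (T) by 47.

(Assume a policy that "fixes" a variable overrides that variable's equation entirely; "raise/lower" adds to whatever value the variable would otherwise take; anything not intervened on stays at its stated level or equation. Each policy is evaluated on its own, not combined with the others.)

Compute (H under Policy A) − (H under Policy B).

3605

Policy A (N − 7, R := 65):
  N = 43 − 7 = 36
  T = 153
  R = 65
  Z = 203 + 4·36 − 4·153 − 2·65 = -395
  H = 122 − 3·36 − 4·(-395) = 1594
Policy B (R + 31, T + 47):
  N = 43
  T = 153 + 47 = 200
  R = 78 − 4·43 − 2·200 (+31 from intervention) = -463
  Z = 203 + 4·43 − 4·200 − 2·(-463) = 501
  H = 122 − 3·43 − 4·501 = -2011
H: 1594 − (-2011) = 3605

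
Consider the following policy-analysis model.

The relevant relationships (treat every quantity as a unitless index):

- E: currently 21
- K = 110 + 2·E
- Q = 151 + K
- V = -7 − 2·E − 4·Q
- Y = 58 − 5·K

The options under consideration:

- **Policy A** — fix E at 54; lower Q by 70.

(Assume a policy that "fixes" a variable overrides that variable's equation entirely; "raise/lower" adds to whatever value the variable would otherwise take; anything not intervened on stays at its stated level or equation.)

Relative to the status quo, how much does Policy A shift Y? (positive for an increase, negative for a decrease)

Baseline:
  E = 21
  K = 110 + 2·21 = 152
  Y = 58 − 5·152 = -702
Policy A (E := 54, Q − 70):
  E = 54
  K = 110 + 2·54 = 218
  Y = 58 − 5·218 = -1032
Change in Y: -1032 − (-702) = -330

-330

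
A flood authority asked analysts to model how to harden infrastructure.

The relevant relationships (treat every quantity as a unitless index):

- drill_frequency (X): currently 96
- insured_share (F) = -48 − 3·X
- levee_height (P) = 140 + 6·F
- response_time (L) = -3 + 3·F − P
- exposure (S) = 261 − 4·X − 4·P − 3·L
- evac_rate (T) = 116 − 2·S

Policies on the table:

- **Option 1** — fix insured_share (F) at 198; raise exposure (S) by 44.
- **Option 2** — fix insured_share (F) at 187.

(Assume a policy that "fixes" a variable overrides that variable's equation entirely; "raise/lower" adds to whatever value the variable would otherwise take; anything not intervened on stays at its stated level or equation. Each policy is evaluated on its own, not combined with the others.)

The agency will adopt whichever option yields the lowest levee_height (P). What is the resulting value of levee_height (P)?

Option 1 (F := 198, S + 44):
  X = 96
  F = 198
  P = 140 + 6·198 = 1328
Option 2 (F := 187):
  X = 96
  F = 187
  P = 140 + 6·187 = 1262
Comparing — Option 1: P=1328, Option 2: P=1262. Lowest is 1262 (Option 2).

1262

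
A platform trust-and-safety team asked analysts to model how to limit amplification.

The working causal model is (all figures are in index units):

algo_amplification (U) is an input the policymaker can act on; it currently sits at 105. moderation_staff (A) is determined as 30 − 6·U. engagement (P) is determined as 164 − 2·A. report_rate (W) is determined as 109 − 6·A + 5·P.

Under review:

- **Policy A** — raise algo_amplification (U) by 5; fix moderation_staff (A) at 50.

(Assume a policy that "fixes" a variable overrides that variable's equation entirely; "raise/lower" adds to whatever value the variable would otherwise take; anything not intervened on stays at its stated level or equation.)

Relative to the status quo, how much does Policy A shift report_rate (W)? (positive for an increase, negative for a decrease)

-10400

Baseline:
  U = 105
  A = 30 − 6·105 = -600
  P = 164 − 2·(-600) = 1364
  W = 109 − 6·(-600) + 5·1364 = 10529
Policy A (U + 5, A := 50):
  U = 105 + 5 = 110
  A = 50
  P = 164 − 2·50 = 64
  W = 109 − 6·50 + 5·64 = 129
Change in W: 129 − 10529 = -10400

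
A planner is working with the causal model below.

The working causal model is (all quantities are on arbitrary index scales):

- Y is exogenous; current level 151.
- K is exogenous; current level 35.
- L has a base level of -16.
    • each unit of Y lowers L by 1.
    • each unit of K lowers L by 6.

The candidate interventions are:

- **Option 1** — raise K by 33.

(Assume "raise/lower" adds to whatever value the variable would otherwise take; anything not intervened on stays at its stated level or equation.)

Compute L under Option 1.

Option 1 (K + 33):
  Y = 151
  K = 35 + 33 = 68
  L = -16 − 151 − 6·68 = -575

-575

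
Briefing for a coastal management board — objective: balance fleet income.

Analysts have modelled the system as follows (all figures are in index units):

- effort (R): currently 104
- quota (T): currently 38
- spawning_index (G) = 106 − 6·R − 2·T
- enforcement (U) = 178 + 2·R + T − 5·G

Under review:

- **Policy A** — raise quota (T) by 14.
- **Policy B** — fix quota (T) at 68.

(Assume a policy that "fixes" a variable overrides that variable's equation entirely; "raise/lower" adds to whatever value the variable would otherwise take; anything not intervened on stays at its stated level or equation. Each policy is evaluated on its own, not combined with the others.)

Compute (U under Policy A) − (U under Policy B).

-176

Policy A (T + 14):
  R = 104
  T = 38 + 14 = 52
  G = 106 − 6·104 − 2·52 = -622
  U = 178 + 2·104 + 52 − 5·(-622) = 3548
Policy B (T := 68):
  R = 104
  T = 68
  G = 106 − 6·104 − 2·68 = -654
  U = 178 + 2·104 + 68 − 5·(-654) = 3724
U: 3548 − 3724 = -176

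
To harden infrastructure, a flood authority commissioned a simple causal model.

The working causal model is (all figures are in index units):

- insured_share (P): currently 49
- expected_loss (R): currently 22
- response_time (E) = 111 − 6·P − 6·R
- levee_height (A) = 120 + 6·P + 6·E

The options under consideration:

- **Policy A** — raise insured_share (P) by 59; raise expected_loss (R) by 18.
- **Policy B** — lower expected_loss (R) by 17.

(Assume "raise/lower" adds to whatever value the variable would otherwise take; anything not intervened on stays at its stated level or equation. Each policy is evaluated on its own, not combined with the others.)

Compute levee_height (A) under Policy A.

-3894

Policy A (P + 59, R + 18):
  P = 49 + 59 = 108
  R = 22 + 18 = 40
  E = 111 − 6·108 − 6·40 = -777
  A = 120 + 6·108 + 6·(-777) = -3894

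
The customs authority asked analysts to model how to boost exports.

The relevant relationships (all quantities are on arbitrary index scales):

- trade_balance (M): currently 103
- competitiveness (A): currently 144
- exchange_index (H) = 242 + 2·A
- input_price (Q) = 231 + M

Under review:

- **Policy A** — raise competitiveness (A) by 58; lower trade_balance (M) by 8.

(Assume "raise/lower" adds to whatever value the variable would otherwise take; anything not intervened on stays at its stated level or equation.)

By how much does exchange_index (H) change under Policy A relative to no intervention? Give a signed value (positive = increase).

116

Baseline:
  A = 144
  H = 242 + 2·144 = 530
Policy A (A + 58, M − 8):
  A = 144 + 58 = 202
  H = 242 + 2·202 = 646
Change in H: 646 − 530 = 116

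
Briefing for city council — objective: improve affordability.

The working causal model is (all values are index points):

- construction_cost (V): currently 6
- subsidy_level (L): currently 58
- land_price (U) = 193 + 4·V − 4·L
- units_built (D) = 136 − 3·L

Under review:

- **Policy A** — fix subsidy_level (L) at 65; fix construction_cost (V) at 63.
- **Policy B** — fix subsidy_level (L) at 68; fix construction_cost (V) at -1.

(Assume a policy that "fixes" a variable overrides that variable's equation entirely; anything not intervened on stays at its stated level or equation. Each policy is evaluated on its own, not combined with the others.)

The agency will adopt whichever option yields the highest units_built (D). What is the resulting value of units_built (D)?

-59

Policy A (L := 65, V := 63):
  L = 65
  D = 136 − 3·65 = -59
Policy B (L := 68, V := -1):
  L = 68
  D = 136 − 3·68 = -68
Comparing — Policy A: D=-59, Policy B: D=-68. Highest is -59 (Policy A).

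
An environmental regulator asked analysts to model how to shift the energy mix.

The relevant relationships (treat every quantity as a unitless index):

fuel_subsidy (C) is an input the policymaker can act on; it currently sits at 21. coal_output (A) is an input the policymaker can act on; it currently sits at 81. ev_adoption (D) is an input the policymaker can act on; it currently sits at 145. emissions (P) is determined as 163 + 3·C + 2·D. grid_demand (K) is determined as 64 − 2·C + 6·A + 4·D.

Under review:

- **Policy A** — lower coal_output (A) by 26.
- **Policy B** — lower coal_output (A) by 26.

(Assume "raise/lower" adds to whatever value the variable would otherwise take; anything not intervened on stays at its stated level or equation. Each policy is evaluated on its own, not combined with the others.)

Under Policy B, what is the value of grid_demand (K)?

932

Policy B (A − 26):
  C = 21
  A = 81 − 26 = 55
  D = 145
  K = 64 − 2·21 + 6·55 + 4·145 = 932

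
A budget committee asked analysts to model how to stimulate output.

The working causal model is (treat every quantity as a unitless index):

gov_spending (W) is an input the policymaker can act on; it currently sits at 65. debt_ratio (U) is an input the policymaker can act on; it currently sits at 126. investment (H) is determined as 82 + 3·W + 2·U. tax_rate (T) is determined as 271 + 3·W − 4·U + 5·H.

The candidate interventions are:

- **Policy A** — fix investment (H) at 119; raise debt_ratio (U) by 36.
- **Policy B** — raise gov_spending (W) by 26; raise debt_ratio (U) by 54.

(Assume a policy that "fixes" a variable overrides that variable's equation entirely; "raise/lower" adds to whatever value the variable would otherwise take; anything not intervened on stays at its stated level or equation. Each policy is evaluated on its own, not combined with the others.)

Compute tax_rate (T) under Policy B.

Policy B (W + 26, U + 54):
  W = 65 + 26 = 91
  U = 126 + 54 = 180
  H = 82 + 3·91 + 2·180 = 715
  T = 271 + 3·91 − 4·180 + 5·715 = 3399

3399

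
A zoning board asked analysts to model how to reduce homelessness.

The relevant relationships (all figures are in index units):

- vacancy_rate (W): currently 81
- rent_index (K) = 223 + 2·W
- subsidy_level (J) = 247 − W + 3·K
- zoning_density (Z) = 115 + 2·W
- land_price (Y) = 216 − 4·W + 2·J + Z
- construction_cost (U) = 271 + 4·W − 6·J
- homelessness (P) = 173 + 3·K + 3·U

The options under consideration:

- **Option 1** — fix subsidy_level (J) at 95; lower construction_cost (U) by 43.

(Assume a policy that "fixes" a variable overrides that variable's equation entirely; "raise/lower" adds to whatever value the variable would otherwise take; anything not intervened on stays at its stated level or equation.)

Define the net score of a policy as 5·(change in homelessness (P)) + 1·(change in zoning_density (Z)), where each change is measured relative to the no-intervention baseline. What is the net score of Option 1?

Baseline:
  W = 81
  K = 223 + 2·81 = 385
  J = 247 − 81 + 3·385 = 1321
  Z = 115 + 2·81 = 277
  U = 271 + 4·81 − 6·1321 = -7331
  P = 173 + 3·385 + 3·(-7331) = -20665
Option 1 (J := 95, U − 43):
  W = 81
  K = 223 + 2·81 = 385
  J = 95
  Z = 115 + 2·81 = 277
  U = 271 + 4·81 − 6·95 (−43 from intervention) = -18
  P = 173 + 3·385 + 3·(-18) = 1274
ΔP = 1274 − (-20665) = 21939; ΔZ = 277 − 277 = 0
Score = 5·21939 + 1·0 = 109695

109695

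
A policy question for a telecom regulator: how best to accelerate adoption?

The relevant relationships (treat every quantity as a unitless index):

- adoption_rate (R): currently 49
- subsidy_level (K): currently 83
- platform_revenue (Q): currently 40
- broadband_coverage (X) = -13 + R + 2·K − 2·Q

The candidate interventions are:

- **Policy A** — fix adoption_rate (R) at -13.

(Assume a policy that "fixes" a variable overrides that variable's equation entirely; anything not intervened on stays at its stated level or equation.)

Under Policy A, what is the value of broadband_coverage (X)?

Policy A (R := -13):
  R = -13
  K = 83
  Q = 40
  X = -13 + (-13) + 2·83 − 2·40 = 60

60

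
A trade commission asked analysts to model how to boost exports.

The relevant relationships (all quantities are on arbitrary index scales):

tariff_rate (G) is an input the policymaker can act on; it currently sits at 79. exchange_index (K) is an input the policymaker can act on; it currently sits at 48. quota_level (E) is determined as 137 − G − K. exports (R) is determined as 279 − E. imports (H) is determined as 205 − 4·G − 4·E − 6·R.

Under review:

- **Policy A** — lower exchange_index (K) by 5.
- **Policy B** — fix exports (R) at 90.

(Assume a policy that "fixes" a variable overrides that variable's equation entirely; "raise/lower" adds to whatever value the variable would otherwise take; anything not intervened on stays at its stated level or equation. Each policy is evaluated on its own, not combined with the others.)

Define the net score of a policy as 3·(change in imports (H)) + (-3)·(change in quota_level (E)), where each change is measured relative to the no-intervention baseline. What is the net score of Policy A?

15

Baseline:
  G = 79
  K = 48
  E = 137 − 79 − 48 = 10
  R = 279 − 10 = 269
  H = 205 − 4·79 − 4·10 − 6·269 = -1765
Policy A (K − 5):
  G = 79
  K = 48 − 5 = 43
  E = 137 − 79 − 43 = 15
  R = 279 − 15 = 264
  H = 205 − 4·79 − 4·15 − 6·264 = -1755
ΔH = -1755 − (-1765) = 10; ΔE = 15 − 10 = 5
Score = 3·10 + (-3)·5 = 15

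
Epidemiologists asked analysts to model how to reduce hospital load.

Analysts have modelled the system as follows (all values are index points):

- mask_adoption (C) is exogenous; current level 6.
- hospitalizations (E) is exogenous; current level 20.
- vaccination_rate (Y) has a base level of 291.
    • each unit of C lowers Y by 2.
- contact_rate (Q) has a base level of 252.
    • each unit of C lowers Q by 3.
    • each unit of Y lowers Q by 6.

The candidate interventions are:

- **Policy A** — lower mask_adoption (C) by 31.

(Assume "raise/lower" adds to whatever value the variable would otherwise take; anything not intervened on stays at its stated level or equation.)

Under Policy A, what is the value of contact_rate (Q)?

-1719

Policy A (C − 31):
  C = 6 − 31 = -25
  Y = 291 − 2·(-25) = 341
  Q = 252 − 3·(-25) − 6·341 = -1719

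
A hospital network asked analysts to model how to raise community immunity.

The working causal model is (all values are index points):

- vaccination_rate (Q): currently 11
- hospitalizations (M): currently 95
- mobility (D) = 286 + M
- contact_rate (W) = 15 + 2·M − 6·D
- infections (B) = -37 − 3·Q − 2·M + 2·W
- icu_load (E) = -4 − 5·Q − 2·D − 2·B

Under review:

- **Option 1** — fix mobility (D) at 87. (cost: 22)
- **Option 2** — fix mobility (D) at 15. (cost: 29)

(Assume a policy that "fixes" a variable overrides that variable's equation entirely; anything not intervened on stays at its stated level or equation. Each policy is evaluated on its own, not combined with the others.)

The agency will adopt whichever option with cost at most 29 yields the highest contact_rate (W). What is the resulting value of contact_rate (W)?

115

Option 1 (D := 87):
  M = 95
  D = 87
  W = 15 + 2·95 − 6·87 = -317
Option 2 (D := 15):
  M = 95
  D = 15
  W = 15 + 2·95 − 6·15 = 115
Comparing — Option 1: W=-317, Option 2: W=115. Highest is 115 (Option 2).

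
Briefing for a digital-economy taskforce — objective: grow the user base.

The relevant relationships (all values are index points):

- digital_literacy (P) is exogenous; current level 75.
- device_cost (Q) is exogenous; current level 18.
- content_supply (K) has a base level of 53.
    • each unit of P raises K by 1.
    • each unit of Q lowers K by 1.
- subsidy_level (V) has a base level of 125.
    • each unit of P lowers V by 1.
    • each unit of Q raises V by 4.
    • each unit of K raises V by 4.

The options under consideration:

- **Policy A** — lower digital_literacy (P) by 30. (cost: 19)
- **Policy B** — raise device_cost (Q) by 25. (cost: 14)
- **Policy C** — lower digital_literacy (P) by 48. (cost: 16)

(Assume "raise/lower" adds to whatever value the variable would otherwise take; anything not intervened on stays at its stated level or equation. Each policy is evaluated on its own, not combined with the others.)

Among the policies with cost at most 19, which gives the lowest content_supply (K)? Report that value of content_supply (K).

Policy A (P − 30):
  P = 75 − 30 = 45
  Q = 18
  K = 53 + 45 − 18 = 80
Policy B (Q + 25):
  P = 75
  Q = 18 + 25 = 43
  K = 53 + 75 − 43 = 85
Policy C (P − 48):
  P = 75 − 48 = 27
  Q = 18
  K = 53 + 27 − 18 = 62
Comparing — Policy A: K=80, Policy B: K=85, Policy C: K=62. Lowest is 62 (Policy C).

62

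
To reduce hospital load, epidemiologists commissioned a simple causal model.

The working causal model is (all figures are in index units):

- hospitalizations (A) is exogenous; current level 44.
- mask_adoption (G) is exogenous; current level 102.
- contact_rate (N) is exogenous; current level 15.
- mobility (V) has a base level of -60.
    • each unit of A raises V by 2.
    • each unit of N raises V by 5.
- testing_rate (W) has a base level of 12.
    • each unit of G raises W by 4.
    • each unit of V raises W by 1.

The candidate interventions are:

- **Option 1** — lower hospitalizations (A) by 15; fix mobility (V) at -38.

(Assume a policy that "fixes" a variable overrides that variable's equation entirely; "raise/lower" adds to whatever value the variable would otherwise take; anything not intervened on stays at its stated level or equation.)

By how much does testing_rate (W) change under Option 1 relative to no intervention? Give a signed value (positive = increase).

Baseline:
  A = 44
  G = 102
  N = 15
  V = -60 + 2·44 + 5·15 = 103
  W = 12 + 4·102 + 103 = 523
Option 1 (A − 15, V := -38):
  A = 44 − 15 = 29
  G = 102
  N = 15
  V = -38
  W = 12 + 4·102 + (-38) = 382
Change in W: 382 − 523 = -141

-141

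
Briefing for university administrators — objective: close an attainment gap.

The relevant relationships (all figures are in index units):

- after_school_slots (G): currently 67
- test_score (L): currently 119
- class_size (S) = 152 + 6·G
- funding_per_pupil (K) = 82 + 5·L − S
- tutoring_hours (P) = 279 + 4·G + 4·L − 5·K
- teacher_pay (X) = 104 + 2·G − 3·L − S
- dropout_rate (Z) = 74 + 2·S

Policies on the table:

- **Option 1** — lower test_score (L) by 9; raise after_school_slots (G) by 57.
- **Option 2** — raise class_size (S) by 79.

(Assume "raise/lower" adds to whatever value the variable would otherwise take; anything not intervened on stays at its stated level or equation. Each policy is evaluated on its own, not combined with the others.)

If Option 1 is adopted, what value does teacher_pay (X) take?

-874

Option 1 (L − 9, G + 57):
  G = 67 + 57 = 124
  L = 119 − 9 = 110
  S = 152 + 6·124 = 896
  X = 104 + 2·124 − 3·110 − 896 = -874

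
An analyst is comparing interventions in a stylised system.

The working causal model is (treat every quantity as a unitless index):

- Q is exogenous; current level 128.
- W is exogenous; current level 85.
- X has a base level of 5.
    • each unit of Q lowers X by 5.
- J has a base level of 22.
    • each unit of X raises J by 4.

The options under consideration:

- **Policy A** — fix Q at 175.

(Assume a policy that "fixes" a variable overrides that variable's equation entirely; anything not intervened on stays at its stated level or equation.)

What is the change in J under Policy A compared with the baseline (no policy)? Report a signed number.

-940

Baseline:
  Q = 128
  X = 5 − 5·128 = -635
  J = 22 + 4·(-635) = -2518
Policy A (Q := 175):
  Q = 175
  X = 5 − 5·175 = -870
  J = 22 + 4·(-870) = -3458
Change in J: -3458 − (-2518) = -940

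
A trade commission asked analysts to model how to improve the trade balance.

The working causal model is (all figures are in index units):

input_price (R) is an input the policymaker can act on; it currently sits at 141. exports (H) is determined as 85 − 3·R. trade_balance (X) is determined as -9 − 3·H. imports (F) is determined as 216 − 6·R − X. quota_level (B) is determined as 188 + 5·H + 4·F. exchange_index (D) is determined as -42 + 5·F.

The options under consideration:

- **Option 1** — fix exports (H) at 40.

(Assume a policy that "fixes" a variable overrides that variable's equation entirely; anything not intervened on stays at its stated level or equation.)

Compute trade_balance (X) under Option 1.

Option 1 (H := 40):
  R = 141
  H = 40
  X = -9 − 3·40 = -129

-129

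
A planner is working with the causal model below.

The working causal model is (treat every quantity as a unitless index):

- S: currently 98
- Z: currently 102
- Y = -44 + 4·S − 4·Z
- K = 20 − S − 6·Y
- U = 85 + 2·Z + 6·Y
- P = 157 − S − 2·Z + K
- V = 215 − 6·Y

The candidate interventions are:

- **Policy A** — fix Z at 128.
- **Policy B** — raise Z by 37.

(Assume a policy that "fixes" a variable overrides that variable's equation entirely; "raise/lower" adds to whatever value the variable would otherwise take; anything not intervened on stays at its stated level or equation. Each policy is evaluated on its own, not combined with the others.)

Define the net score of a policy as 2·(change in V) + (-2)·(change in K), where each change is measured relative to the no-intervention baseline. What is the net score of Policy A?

Baseline:
  S = 98
  Z = 102
  Y = -44 + 4·98 − 4·102 = -60
  K = 20 − 98 − 6·(-60) = 282
  V = 215 − 6·(-60) = 575
Policy A (Z := 128):
  S = 98
  Z = 128
  Y = -44 + 4·98 − 4·128 = -164
  K = 20 − 98 − 6·(-164) = 906
  V = 215 − 6·(-164) = 1199
ΔV = 1199 − 575 = 624; ΔK = 906 − 282 = 624
Score = 2·624 + (-2)·624 = 0

0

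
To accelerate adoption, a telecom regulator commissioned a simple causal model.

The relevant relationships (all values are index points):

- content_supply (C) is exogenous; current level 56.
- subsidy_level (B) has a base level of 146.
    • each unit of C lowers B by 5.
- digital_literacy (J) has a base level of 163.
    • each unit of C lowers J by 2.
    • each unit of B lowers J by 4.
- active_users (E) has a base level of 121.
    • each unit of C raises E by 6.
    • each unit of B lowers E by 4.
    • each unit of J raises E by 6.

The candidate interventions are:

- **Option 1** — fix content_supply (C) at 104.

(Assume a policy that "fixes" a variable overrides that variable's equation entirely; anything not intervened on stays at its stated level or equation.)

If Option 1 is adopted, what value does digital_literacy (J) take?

Option 1 (C := 104):
  C = 104
  B = 146 − 5·104 = -374
  J = 163 − 2·104 − 4·(-374) = 1451

1451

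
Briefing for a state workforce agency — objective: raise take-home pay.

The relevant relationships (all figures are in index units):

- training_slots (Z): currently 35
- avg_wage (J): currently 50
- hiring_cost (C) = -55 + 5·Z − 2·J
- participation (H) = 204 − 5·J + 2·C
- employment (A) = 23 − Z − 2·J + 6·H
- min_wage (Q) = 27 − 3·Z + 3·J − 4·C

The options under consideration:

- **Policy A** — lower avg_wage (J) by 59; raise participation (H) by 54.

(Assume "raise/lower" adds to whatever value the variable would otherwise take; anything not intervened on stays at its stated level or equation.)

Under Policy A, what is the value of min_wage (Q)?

Policy A (J − 59, H + 54):
  Z = 35
  J = 50 − 59 = -9
  C = -55 + 5·35 − 2·(-9) = 138
  Q = 27 − 3·35 + 3·(-9) − 4·138 = -657

-657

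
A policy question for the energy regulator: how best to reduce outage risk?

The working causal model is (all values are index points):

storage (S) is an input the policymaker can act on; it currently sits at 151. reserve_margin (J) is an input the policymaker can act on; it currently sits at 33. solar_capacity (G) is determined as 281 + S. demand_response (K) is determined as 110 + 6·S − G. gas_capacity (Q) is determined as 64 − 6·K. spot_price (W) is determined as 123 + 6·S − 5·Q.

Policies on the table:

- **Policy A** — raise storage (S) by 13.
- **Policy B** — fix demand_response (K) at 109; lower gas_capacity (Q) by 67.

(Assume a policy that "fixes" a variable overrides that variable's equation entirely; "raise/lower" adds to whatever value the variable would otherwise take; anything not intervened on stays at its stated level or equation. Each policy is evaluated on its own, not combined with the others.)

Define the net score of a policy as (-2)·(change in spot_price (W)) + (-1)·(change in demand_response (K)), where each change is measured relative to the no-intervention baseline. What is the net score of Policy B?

Baseline:
  S = 151
  G = 281 + 151 = 432
  K = 110 + 6·151 − 432 = 584
  Q = 64 − 6·584 = -3440
  W = 123 + 6·151 − 5·(-3440) = 18229
Policy B (K := 109, Q − 67):
  S = 151
  G = 281 + 151 = 432
  K = 109
  Q = 64 − 6·109 (−67 from intervention) = -657
  W = 123 + 6·151 − 5·(-657) = 4314
ΔW = 4314 − 18229 = -13915; ΔK = 109 − 584 = -475
Score = (-2)·(-13915) + (-1)·(-475) = 28305

28305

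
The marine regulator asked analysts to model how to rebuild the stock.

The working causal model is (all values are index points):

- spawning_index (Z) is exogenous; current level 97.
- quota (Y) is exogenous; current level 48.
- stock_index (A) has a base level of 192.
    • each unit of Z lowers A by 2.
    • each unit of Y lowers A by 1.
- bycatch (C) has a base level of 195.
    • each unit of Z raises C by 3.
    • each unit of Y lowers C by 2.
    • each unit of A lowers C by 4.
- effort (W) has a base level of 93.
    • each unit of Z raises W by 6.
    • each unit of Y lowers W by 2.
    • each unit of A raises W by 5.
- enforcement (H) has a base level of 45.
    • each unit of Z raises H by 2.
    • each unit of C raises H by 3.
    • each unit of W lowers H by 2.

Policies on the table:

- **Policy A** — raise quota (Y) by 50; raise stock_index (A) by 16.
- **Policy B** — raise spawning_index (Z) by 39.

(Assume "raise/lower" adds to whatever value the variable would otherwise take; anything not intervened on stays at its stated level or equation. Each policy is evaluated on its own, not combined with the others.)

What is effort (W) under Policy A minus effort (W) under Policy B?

Policy A (Y + 50, A + 16):
  Z = 97
  Y = 48 + 50 = 98
  A = 192 − 2·97 − 98 (+16 from intervention) = -84
  W = 93 + 6·97 − 2·98 + 5·(-84) = 59
Policy B (Z + 39):
  Z = 97 + 39 = 136
  Y = 48
  A = 192 − 2·136 − 48 = -128
  W = 93 + 6·136 − 2·48 + 5·(-128) = 173
W: 59 − 173 = -114

-114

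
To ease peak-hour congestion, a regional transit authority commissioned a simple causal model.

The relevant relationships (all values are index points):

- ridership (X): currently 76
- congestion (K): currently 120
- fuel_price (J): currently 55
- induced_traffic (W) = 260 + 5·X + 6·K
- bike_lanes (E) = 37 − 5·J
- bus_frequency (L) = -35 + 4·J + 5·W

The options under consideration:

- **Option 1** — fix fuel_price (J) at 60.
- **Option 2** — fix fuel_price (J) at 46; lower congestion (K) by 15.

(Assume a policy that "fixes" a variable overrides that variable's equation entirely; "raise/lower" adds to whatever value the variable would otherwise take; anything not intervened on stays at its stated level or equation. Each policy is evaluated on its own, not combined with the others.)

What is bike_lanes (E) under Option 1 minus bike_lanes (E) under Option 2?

-70

Option 1 (J := 60):
  J = 60
  E = 37 − 5·60 = -263
Option 2 (J := 46, K − 15):
  J = 46
  E = 37 − 5·46 = -193
E: -263 − (-193) = -70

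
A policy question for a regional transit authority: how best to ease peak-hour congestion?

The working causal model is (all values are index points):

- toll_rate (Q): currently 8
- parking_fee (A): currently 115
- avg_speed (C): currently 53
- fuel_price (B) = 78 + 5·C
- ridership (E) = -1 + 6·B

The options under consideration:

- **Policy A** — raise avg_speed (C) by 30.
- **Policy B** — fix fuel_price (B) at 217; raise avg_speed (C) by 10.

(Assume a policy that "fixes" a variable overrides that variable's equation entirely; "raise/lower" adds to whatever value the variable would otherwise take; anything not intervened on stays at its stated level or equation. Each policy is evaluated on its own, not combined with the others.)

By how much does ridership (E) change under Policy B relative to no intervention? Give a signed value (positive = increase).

Baseline:
  C = 53
  B = 78 + 5·53 = 343
  E = -1 + 6·343 = 2057
Policy B (B := 217, C + 10):
  C = 53 + 10 = 63
  B = 217
  E = -1 + 6·217 = 1301
Change in E: 1301 − 2057 = -756

-756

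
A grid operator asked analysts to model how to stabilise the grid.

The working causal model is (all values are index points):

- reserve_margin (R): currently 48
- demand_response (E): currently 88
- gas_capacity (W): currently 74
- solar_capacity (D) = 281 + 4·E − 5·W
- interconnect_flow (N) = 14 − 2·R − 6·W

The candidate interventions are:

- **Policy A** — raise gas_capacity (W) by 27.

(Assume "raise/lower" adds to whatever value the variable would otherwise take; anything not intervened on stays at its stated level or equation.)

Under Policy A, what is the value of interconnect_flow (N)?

-688

Policy A (W + 27):
  R = 48
  W = 74 + 27 = 101
  N = 14 − 2·48 − 6·101 = -688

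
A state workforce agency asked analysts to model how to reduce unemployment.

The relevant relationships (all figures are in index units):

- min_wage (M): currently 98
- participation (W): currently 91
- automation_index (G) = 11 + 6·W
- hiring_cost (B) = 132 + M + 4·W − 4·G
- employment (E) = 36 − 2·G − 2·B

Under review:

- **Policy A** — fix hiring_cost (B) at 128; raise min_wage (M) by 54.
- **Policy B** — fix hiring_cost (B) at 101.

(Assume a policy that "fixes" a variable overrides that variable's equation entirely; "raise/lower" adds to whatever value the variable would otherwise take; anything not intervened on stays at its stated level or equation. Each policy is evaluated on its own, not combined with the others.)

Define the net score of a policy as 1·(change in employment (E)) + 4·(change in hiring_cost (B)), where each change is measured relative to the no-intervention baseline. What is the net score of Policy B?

Baseline:
  M = 98
  W = 91
  G = 11 + 6·91 = 557
  B = 132 + 98 + 4·91 − 4·557 = -1634
  E = 36 − 2·557 − 2·(-1634) = 2190
Policy B (B := 101):
  M = 98
  W = 91
  G = 11 + 6·91 = 557
  B = 101
  E = 36 − 2·557 − 2·101 = -1280
ΔE = -1280 − 2190 = -3470; ΔB = 101 − (-1634) = 1735
Score = 1·(-3470) + 4·1735 = 3470

3470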